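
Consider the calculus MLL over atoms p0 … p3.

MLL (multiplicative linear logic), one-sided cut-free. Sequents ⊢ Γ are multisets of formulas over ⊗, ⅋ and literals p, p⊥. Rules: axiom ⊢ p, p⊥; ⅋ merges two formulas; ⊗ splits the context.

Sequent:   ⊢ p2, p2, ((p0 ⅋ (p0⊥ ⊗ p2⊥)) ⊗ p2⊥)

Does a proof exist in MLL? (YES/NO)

Derivation (root first):
[⊗]  ⊢ p2, p2, ((p0 ⅋ (p0⊥ ⊗ p2⊥)) ⊗ p2⊥)
  [⅋]  ⊢ p2, (p0 ⅋ (p0⊥ ⊗ p2⊥))
    [⊗]  ⊢ p0, p2, (p0⊥ ⊗ p2⊥)
      [Ax]  ⊢ p0, p0⊥
      [Ax]  ⊢ p2, p2⊥
  [Ax]  ⊢ p2, p2⊥

Result: YES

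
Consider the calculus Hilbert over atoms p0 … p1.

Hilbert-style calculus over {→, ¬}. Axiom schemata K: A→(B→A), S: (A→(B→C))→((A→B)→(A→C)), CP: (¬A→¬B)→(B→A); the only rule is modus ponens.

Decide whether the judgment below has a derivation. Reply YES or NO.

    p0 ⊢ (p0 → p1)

Truth-table refutation:
  v=00: Γ:[p0=F] Δ:[(p0 → p1)=T] refutes=False
  v=01: Γ:[p0=F] Δ:[(p0 → p1)=T] refutes=False
  v=10: Γ:[p0=T] Δ:[(p0 → p1)=F] refutes=True  ← countermodel

Result: NO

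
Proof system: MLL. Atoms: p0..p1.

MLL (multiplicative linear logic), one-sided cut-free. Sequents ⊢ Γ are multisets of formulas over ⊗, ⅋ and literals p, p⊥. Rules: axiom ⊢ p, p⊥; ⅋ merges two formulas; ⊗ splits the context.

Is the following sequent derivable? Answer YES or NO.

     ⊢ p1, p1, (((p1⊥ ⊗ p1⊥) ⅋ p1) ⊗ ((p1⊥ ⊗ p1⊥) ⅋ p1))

Derivation (root first):
[⊗]  ⊢ p1, p1, (((p1⊥ ⊗ p1⊥) ⅋ p1) ⊗ ((p1⊥ ⊗ p1⊥) ⅋ p1))
  [⅋]  ⊢ p1, ((p1⊥ ⊗ p1⊥) ⅋ p1)
    [⊗]  ⊢ p1, p1, (p1⊥ ⊗ p1⊥)
      [Ax]  ⊢ p1, p1⊥
      [Ax]  ⊢ p1, p1⊥
  [⅋]  ⊢ p1, ((p1⊥ ⊗ p1⊥) ⅋ p1)
    [⊗]  ⊢ p1, p1, (p1⊥ ⊗ p1⊥)
      [Ax]  ⊢ p1, p1⊥
      [Ax]  ⊢ p1, p1⊥

Result: YES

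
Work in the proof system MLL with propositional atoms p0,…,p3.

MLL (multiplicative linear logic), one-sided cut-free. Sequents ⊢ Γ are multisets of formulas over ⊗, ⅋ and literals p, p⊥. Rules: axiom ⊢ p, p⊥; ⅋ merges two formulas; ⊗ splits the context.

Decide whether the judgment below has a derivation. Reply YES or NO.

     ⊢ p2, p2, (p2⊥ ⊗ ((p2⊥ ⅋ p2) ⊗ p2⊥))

Derivation (root first):
[⊗]  ⊢ p2, p2, (p2⊥ ⊗ ((p2⊥ ⅋ p2) ⊗ p2⊥))
  [Ax]  ⊢ p2, p2⊥
  [⊗]  ⊢ p2, ((p2⊥ ⅋ p2) ⊗ p2⊥)
    [⅋]  ⊢ (p2⊥ ⅋ p2)
      [Ax]  ⊢ p2, p2⊥
    [Ax]  ⊢ p2, p2⊥

Result: YES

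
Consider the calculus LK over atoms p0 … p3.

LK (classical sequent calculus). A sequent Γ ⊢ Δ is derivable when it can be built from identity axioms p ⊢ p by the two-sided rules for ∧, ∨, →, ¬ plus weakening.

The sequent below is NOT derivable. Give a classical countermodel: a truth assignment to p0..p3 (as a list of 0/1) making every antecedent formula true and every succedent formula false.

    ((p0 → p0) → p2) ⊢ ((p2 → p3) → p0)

Truth-table refutation:
  v=0000: Γ:[((p0 → p0) → p2)=F] Δ:[((p2 → p3) → p0)=F] refutes=False
  v=0001: Γ:[((p0 → p0) → p2)=F] Δ:[((p2 → p3) → p0)=F] refutes=False
  v=0010: Γ:[((p0 → p0) → p2)=T] Δ:[((p2 → p3) → p0)=T] refutes=False
  v=0011: Γ:[((p0 → p0) → p2)=T] Δ:[((p2 → p3) → p0)=F] refutes=True  ← countermodel

Result: [0, 0, 1, 1]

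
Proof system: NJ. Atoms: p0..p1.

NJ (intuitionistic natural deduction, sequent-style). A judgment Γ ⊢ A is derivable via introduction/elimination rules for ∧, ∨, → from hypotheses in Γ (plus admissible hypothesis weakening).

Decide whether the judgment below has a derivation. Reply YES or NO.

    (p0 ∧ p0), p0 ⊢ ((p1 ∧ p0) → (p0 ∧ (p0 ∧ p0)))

Proof tree:
[→I] (p0 ∧ p0), p0 ⊢ ((p1 ∧ p0) → (p0 ∧ (p0 ∧ p0)))
  [∧I] (p0 ∧ p0), (p1 ∧ p0), p0 ⊢ (p0 ∧ (p0 ∧ p0))
    [Wk] p0, (p1 ∧ p0), (p0 ∧ p0) ⊢ p0
      [Wk] p0, (p1 ∧ p0) ⊢ p0
        [Ax] p0 ⊢ p0
    [∧I] (p1 ∧ p0), p0 ⊢ (p0 ∧ p0)
      [Wk] p0, (p1 ∧ p0) ⊢ p0
        [Ax] p0 ⊢ p0
      [Ax] p0 ⊢ p0

Result: YES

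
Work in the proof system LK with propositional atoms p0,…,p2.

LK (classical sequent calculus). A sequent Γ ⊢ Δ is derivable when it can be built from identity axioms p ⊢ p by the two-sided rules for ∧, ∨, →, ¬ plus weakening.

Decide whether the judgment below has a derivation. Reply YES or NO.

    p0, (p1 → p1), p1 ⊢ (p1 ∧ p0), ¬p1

Derivation (root first):
[WL] p0, (p1 → p1), p1 ⊢ (p1 ∧ p0), ¬p1
  [¬R] p0, (p1 → p1) ⊢ (p1 ∧ p0), ¬p1
    [∧R] p1, p0, (p1 → p1) ⊢ (p1 ∧ p0)
      [→L] p1, (p1 → p1) ⊢ p1
        [Ax] p1 ⊢ p1
        [Ax] p1 ⊢ p1
      [Ax] p0 ⊢ p0

Result: YES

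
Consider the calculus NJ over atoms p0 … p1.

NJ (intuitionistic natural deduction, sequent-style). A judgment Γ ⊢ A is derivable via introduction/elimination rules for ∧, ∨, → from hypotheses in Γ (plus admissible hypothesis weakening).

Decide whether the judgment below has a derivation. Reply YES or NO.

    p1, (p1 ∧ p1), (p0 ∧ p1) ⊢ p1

Proof tree:
[Wk] p1, (p1 ∧ p1), (p0 ∧ p1) ⊢ p1
  [Wk] p1, (p1 ∧ p1) ⊢ p1
    [Ax] p1 ⊢ p1

Result: YES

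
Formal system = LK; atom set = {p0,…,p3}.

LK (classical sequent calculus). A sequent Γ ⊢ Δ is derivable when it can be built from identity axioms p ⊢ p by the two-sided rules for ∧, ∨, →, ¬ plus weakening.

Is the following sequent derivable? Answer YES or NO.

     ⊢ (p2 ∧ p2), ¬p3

Truth-table refutation:
  v=0000: Γ:[] Δ:[(p2 ∧ p2)=F, ¬p3=T] refutes=False
  v=0001: Γ:[] Δ:[(p2 ∧ p2)=F, ¬p3=F] refutes=True  ← countermodel

Result: NO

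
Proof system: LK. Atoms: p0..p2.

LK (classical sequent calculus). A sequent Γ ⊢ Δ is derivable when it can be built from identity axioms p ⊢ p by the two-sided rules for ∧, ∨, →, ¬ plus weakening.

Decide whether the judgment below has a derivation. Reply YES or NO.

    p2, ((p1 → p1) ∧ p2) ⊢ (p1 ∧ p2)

Enumerate valuations to refute Γ ⊢ Δ:
  v=000: Γ:[p2=F, ((p1 → p1) ∧ p2)=F] Δ:[(p1 ∧ p2)=F] refutes=False
  v=001: Γ:[p2=T, ((p1 → p1) ∧ p2)=T] Δ:[(p1 ∧ p2)=F] refutes=True  ← countermodel

Result: NO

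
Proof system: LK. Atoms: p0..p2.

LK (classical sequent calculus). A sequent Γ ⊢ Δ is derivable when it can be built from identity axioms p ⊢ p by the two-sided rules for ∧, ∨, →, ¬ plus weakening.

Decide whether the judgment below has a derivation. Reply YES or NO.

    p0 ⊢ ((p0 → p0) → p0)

Derivation trace:
[→R] p0 ⊢ ((p0 → p0) → p0)
  [→L] p0, (p0 → p0) ⊢ p0
    [Ax] p0 ⊢ p0
    [Ax] p0 ⊢ p0

Result: YES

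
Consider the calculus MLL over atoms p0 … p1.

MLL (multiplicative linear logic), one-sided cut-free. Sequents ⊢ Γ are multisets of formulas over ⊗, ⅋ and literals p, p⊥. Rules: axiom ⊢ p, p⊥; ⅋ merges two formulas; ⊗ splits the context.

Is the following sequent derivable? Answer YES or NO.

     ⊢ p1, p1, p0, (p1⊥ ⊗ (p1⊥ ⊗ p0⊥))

Derivation (root first):
[⊗]  ⊢ p1, p1, p0, (p1⊥ ⊗ (p1⊥ ⊗ p0⊥))
  [Ax]  ⊢ p1, p1⊥
  [⊗]  ⊢ p1, p0, (p1⊥ ⊗ p0⊥)
    [Ax]  ⊢ p1, p1⊥
    [Ax]  ⊢ p0, p0⊥

Result: YES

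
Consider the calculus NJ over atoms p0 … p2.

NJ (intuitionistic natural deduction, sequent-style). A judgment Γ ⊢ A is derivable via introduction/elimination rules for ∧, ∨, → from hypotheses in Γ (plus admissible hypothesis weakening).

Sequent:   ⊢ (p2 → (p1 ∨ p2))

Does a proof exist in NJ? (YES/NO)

Proof tree:
[→I]  ⊢ (p2 → (p1 ∨ p2))
  [∨I₂] p2 ⊢ (p1 ∨ p2)
    [Ax] p2 ⊢ p2

Result: YES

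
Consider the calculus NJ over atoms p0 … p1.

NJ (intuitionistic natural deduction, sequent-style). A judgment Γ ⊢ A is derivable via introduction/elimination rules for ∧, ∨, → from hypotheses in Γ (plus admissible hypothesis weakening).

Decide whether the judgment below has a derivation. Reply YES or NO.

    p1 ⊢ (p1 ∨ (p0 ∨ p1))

Proof tree:
[∨I₂] p1 ⊢ (p1 ∨ (p0 ∨ p1))
  [∨I₂] p1 ⊢ (p0 ∨ p1)
    [Ax] p1 ⊢ p1

Result: YES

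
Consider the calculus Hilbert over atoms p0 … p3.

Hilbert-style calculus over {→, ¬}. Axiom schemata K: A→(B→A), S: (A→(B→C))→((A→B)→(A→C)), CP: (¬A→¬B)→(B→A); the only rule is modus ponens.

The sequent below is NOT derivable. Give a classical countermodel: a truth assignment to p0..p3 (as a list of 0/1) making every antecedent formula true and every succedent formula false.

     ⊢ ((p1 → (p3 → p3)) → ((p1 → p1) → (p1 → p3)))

Enumerate valuations to refute Γ ⊢ Δ:
  v=0000: Γ:[] Δ:[((p1 → (p3 → p3)) → ((p1 → p1) → (p1 → p3)))=T] refutes=False
  v=0001: Γ:[] Δ:[((p1 → (p3 → p3)) → ((p1 → p1) → (p1 → p3)))=T] refutes=False
  v=0010: Γ:[] Δ:[((p1 → (p3 → p3)) → ((p1 → p1) → (p1 → p3)))=T] refutes=False
  v=0011: Γ:[] Δ:[((p1 → (p3 → p3)) → ((p1 → p1) → (p1 → p3)))=T] refutes=False
  v=0100: Γ:[] Δ:[((p1 → (p3 → p3)) → ((p1 → p1) → (p1 → p3)))=F] refutes=True  ← countermodel

Result: [0, 1, 0, 0]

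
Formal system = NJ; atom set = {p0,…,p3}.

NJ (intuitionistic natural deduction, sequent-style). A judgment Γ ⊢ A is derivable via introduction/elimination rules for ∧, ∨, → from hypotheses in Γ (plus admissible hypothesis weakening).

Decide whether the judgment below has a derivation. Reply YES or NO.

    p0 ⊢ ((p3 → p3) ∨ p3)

Derivation (root first):
[Wk] p0 ⊢ ((p3 → p3) ∨ p3)
  [∨I₁]  ⊢ ((p3 → p3) ∨ p3)
    [→I]  ⊢ (p3 → p3)
      [Ax] p3 ⊢ p3

Result: YES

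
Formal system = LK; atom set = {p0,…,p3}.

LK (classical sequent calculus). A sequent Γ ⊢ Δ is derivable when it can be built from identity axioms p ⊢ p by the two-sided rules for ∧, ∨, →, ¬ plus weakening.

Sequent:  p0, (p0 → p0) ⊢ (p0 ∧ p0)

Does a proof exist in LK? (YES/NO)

Derivation (root first):
[→L] p0, (p0 → p0) ⊢ (p0 ∧ p0)
  [Ax] p0 ⊢ p0
  [∧R] p0 ⊢ (p0 ∧ p0)
    [Ax] p0 ⊢ p0
    [Ax] p0 ⊢ p0

Result: YES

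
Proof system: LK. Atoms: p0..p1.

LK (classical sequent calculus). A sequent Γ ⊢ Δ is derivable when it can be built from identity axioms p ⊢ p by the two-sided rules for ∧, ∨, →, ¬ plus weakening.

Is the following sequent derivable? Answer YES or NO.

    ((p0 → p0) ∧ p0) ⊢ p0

Derivation trace:
[∧L] ((p0 → p0) ∧ p0) ⊢ p0
  [→L] p0, (p0 → p0) ⊢ p0
    [Ax] p0 ⊢ p0
    [Ax] p0 ⊢ p0

Result: YES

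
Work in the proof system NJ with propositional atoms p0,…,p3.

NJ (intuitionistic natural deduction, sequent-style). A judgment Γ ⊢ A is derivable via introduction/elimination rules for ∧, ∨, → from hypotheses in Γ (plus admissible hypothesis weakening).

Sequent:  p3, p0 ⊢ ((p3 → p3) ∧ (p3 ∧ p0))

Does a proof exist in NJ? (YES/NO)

Derivation trace:
[∧I] p3, p0 ⊢ ((p3 → p3) ∧ (p3 ∧ p0))
  [→I]  ⊢ (p3 → p3)
    [Ax] p3 ⊢ p3
  [∧I] p3, p0 ⊢ (p3 ∧ p0)
    [Ax] p3 ⊢ p3
    [Ax] p0 ⊢ p0

Result: YES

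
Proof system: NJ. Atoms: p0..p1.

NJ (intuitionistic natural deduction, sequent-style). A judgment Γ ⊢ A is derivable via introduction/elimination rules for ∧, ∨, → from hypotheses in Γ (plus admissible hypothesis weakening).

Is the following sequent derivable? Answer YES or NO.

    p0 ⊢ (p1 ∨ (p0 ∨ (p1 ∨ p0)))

Derivation trace:
[∨I₂] p0 ⊢ (p1 ∨ (p0 ∨ (p1 ∨ p0)))
  [∨I₂] p0 ⊢ (p0 ∨ (p1 ∨ p0))
    [∨I₂] p0 ⊢ (p1 ∨ p0)
      [Ax] p0 ⊢ p0

Result: YES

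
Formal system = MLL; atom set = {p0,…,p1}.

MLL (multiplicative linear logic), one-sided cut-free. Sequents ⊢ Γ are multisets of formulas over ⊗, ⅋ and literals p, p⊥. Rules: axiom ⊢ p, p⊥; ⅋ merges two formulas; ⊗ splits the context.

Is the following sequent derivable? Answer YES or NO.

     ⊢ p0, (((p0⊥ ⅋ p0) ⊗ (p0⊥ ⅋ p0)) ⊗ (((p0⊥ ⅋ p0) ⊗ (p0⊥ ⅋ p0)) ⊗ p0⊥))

Proof tree:
[⊗]  ⊢ p0, (((p0⊥ ⅋ p0) ⊗ (p0⊥ ⅋ p0)) ⊗ (((p0⊥ ⅋ p0) ⊗ (p0⊥ ⅋ p0)) ⊗ p0⊥))
  [⊗]  ⊢ ((p0⊥ ⅋ p0) ⊗ (p0⊥ ⅋ p0))
    [⅋]  ⊢ (p0⊥ ⅋ p0)
      [Ax]  ⊢ p0, p0⊥
    [⅋]  ⊢ (p0⊥ ⅋ p0)
      [Ax]  ⊢ p0, p0⊥
  [⊗]  ⊢ p0, (((p0⊥ ⅋ p0) ⊗ (p0⊥ ⅋ p0)) ⊗ p0⊥)
    [⊗]  ⊢ ((p0⊥ ⅋ p0) ⊗ (p0⊥ ⅋ p0))
      [⅋]  ⊢ (p0⊥ ⅋ p0)
        [Ax]  ⊢ p0, p0⊥
      [⅋]  ⊢ (p0⊥ ⅋ p0)
        [Ax]  ⊢ p0, p0⊥
    [Ax]  ⊢ p0, p0⊥

Result: YES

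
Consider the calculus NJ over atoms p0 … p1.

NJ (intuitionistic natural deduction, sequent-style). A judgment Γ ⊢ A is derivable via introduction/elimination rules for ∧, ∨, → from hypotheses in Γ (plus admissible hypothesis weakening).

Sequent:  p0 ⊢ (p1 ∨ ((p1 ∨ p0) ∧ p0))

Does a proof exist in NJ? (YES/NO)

Derivation (root first):
[∨I₂] p0 ⊢ (p1 ∨ ((p1 ∨ p0) ∧ p0))
  [∧I] p0 ⊢ ((p1 ∨ p0) ∧ p0)
    [∨I₂] p0 ⊢ (p1 ∨ p0)
      [Ax] p0 ⊢ p0
    [Ax] p0 ⊢ p0

Result: YES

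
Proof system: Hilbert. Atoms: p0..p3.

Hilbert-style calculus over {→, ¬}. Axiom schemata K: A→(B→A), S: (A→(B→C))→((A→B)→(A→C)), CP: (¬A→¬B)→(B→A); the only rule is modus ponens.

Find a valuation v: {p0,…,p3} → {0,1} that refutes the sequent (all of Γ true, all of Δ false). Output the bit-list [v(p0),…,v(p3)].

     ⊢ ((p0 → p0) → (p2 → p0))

Search for a countermodel by truth-table:
  v=0000: Γ:[] Δ:[((p0 → p0) → (p2 → p0))=T] refutes=False
  v=0001: Γ:[] Δ:[((p0 → p0) → (p2 → p0))=T] refutes=False
  v=0010: Γ:[] Δ:[((p0 → p0) → (p2 → p0))=F] refutes=True  ← countermodel

Result: [0, 0, 1, 0]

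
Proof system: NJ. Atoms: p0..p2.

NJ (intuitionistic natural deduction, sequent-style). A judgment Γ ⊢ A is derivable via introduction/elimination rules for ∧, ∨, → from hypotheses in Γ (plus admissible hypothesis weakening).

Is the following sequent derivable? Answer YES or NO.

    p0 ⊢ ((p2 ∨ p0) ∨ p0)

Derivation trace:
[∨I₁] p0 ⊢ ((p2 ∨ p0) ∨ p0)
  [∨I₂] p0 ⊢ (p2 ∨ p0)
    [Ax] p0 ⊢ p0

Result: YES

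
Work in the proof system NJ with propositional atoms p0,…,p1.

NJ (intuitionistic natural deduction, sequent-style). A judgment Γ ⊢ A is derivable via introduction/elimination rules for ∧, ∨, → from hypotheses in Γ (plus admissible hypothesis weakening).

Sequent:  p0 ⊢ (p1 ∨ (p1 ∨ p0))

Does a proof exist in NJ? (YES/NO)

Proof tree:
[∨I₂] p0 ⊢ (p1 ∨ (p1 ∨ p0))
  [∨I₂] p0 ⊢ (p1 ∨ p0)
    [Ax] p0 ⊢ p0

Result: YES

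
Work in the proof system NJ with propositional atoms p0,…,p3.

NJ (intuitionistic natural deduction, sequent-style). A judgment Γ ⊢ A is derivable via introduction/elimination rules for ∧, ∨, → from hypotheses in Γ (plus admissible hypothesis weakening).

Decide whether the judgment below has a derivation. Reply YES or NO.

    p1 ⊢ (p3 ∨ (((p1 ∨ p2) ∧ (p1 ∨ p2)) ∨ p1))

Derivation (root first):
[∨I₂] p1 ⊢ (p3 ∨ (((p1 ∨ p2) ∧ (p1 ∨ p2)) ∨ p1))
  [∨I₁] p1 ⊢ (((p1 ∨ p2) ∧ (p1 ∨ p2)) ∨ p1)
    [∧I] p1 ⊢ ((p1 ∨ p2) ∧ (p1 ∨ p2))
      [∨I₁] p1 ⊢ (p1 ∨ p2)
        [Ax] p1 ⊢ p1
      [∨I₁] p1 ⊢ (p1 ∨ p2)
        [Ax] p1 ⊢ p1

Result: YES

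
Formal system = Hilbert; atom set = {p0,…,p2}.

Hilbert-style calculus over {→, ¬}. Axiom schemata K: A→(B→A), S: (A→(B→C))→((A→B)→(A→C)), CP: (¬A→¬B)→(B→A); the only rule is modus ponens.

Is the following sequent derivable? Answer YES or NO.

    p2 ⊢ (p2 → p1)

Enumerate valuations to refute Γ ⊢ Δ:
  v=000: Γ:[p2=F] Δ:[(p2 → p1)=T] refutes=False
  v=001: Γ:[p2=T] Δ:[(p2 → p1)=F] refutes=True  ← countermodel

Result: NO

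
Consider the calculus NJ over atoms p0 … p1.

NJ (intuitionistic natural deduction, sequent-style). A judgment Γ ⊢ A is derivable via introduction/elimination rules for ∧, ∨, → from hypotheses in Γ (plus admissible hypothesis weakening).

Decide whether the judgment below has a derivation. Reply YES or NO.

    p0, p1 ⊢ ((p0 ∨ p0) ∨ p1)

Derivation (root first):
[∨I₁] p0, p1 ⊢ ((p0 ∨ p0) ∨ p1)
  [Wk] p0, p1 ⊢ (p0 ∨ p0)
    [∨I₁] p0 ⊢ (p0 ∨ p0)
      [Ax] p0 ⊢ p0

Result: YES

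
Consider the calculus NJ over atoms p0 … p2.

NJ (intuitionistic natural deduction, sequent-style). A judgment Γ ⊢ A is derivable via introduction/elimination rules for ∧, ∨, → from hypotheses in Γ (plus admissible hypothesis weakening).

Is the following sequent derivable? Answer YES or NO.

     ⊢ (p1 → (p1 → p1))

Derivation (root first):
[→I]  ⊢ (p1 → (p1 → p1))
  [Wk] p1 ⊢ (p1 → p1)
    [→I]  ⊢ (p1 → p1)
      [Ax] p1 ⊢ p1

Result: YES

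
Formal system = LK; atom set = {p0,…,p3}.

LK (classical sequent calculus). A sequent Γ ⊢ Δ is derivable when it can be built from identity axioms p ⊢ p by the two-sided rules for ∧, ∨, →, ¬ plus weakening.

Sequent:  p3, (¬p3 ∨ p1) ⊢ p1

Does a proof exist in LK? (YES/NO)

Proof tree:
[∨L] p3, (¬p3 ∨ p1) ⊢ p1
  [¬L] p3, ¬p3 ⊢ 
    [Ax] p3 ⊢ p3
  [Ax] p1 ⊢ p1

Result: YES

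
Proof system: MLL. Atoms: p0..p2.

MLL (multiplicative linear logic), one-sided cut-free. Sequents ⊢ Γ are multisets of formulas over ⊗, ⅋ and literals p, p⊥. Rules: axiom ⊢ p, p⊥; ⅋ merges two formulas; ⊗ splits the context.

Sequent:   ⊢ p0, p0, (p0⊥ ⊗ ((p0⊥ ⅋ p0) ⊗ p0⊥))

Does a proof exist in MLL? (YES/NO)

Derivation trace:
[⊗]  ⊢ p0, p0, (p0⊥ ⊗ ((p0⊥ ⅋ p0) ⊗ p0⊥))
  [Ax]  ⊢ p0, p0⊥
  [⊗]  ⊢ p0, ((p0⊥ ⅋ p0) ⊗ p0⊥)
    [⅋]  ⊢ (p0⊥ ⅋ p0)
      [Ax]  ⊢ p0, p0⊥
    [Ax]  ⊢ p0, p0⊥

Result: YES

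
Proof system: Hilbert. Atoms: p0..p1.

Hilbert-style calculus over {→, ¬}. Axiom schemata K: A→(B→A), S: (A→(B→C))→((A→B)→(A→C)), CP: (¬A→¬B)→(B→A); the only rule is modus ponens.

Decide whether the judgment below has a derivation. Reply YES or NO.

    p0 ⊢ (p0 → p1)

Truth-table refutation:
  v=00: Γ:[p0=F] Δ:[(p0 → p1)=T] refutes=False
  v=01: Γ:[p0=F] Δ:[(p0 → p1)=T] refutes=False
  v=10: Γ:[p0=T] Δ:[(p0 → p1)=F] refutes=True  ← countermodel

Result: NO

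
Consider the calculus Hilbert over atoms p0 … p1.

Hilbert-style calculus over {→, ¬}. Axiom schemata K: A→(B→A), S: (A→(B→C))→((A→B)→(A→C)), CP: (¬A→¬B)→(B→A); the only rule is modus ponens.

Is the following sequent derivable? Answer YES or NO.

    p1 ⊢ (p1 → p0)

Enumerate valuations to refute Γ ⊢ Δ:
  v=00: Γ:[p1=F] Δ:[(p1 → p0)=T] refutes=False
  v=01: Γ:[p1=T] Δ:[(p1 → p0)=F] refutes=True  ← countermodel

Result: NO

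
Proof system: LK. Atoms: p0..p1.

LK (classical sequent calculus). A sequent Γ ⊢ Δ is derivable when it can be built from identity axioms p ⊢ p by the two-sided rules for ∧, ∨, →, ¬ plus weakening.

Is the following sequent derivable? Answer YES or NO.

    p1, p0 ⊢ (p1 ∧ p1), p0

Proof tree:
[WR] p1, p0 ⊢ (p1 ∧ p1), p0
  [∧R] p1, p0 ⊢ (p1 ∧ p1)
    [WL] p1, p0 ⊢ p1
      [Ax] p1 ⊢ p1
    [Ax] p1 ⊢ p1

Result: YES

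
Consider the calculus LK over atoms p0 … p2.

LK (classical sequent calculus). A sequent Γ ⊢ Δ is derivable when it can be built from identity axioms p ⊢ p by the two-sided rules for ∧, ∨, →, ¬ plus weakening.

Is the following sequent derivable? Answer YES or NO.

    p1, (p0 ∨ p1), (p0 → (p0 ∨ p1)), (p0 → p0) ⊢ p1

Proof tree:
[→L] p1, (p0 ∨ p1), (p0 → (p0 ∨ p1)), (p0 → p0) ⊢ p1
  [→L] (p0 ∨ p1), (p0 → (p0 ∨ p1)) ⊢ p1, p0
    [∨L] (p0 ∨ p1) ⊢ p1, p0
      [Ax] p0 ⊢ p0
      [Ax] p1 ⊢ p1
    [∨L] (p0 ∨ p1) ⊢ p1, p0
      [Ax] p0 ⊢ p0
      [Ax] p1 ⊢ p1
  [WL] p1, p0 ⊢ p1
    [Ax] p1 ⊢ p1

Result: YES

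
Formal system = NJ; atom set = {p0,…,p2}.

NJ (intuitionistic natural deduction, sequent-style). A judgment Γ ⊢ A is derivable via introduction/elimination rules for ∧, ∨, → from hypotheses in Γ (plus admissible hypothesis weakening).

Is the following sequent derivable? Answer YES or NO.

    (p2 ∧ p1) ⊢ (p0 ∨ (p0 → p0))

Derivation trace:
[∨I₂] (p2 ∧ p1) ⊢ (p0 ∨ (p0 → p0))
  [Wk] (p2 ∧ p1) ⊢ (p0 → p0)
    [→I]  ⊢ (p0 → p0)
      [Ax] p0 ⊢ p0

Result: YES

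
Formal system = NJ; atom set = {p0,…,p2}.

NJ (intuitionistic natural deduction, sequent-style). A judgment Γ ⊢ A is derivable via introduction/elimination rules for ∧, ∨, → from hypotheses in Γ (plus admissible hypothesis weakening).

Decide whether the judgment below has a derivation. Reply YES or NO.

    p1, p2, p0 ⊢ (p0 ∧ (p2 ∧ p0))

Derivation (root first):
[∧I] p1, p2, p0 ⊢ (p0 ∧ (p2 ∧ p0))
  [Ax] p0 ⊢ p0
  [∧I] p1, p2, p0 ⊢ (p2 ∧ p0)
    [Wk] p2, p1 ⊢ p2
      [Ax] p2 ⊢ p2
    [Ax] p0 ⊢ p0

Result: YES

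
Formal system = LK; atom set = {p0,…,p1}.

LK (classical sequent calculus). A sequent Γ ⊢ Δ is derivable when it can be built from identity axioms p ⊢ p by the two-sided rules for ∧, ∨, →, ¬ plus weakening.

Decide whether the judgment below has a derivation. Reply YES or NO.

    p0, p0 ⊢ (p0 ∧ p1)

Enumerate valuations to refute Γ ⊢ Δ:
  v=00: Γ:[p0=F, p0=F] Δ:[(p0 ∧ p1)=F] refutes=False
  v=01: Γ:[p0=F, p0=F] Δ:[(p0 ∧ p1)=F] refutes=False
  v=10: Γ:[p0=T, p0=T] Δ:[(p0 ∧ p1)=F] refutes=True  ← countermodel

Result: NO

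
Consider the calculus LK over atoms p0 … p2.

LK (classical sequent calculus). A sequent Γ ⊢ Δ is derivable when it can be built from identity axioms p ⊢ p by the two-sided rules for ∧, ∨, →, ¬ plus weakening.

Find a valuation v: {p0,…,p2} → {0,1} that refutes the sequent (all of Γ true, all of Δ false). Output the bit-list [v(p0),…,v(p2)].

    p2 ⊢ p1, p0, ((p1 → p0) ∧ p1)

Truth-table refutation:
  v=000: Γ:[p2=F] Δ:[p1=F, p0=F, ((p1 → p0) ∧ p1)=F] refutes=False
  v=001: Γ:[p2=T] Δ:[p1=F, p0=F, ((p1 → p0) ∧ p1)=F] refutes=True  ← countermodel

Result: [0, 0, 1]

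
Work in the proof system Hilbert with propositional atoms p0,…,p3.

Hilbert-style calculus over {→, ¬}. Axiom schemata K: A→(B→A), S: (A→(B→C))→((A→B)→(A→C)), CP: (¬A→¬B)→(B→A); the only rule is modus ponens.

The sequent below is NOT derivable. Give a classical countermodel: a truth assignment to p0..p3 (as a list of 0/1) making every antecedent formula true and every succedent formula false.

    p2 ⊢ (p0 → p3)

Search for a countermodel by truth-table:
  v=0000: Γ:[p2=F] Δ:[(p0 → p3)=T] refutes=False
  v=0001: Γ:[p2=F] Δ:[(p0 → p3)=T] refutes=False
  v=0010: Γ:[p2=T] Δ:[(p0 → p3)=T] refutes=False
  v=0011: Γ:[p2=T] Δ:[(p0 → p3)=T] refutes=False
  v=0100: Γ:[p2=F] Δ:[(p0 → p3)=T] refutes=False
  v=0101: Γ:[p2=F] Δ:[(p0 → p3)=T] refutes=False
  v=0110: Γ:[p2=T] Δ:[(p0 → p3)=T] refutes=False
  v=0111: Γ:[p2=T] Δ:[(p0 → p3)=T] refutes=False
  v=1000: Γ:[p2=F] Δ:[(p0 → p3)=F] refutes=False
  v=1001: Γ:[p2=F] Δ:[(p0 → p3)=T] refutes=False
  v=1010: Γ:[p2=T] Δ:[(p0 → p3)=F] refutes=True  ← countermodel

Result: [1, 0, 1, 0]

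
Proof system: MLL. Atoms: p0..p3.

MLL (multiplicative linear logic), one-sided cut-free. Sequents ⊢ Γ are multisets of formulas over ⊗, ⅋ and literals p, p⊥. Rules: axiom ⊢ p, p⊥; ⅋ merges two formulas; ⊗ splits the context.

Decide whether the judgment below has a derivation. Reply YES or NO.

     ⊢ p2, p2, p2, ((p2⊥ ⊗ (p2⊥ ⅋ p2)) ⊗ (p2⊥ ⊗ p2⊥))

Derivation (root first):
[⊗]  ⊢ p2, p2, p2, ((p2⊥ ⊗ (p2⊥ ⅋ p2)) ⊗ (p2⊥ ⊗ p2⊥))
  [⊗]  ⊢ p2, (p2⊥ ⊗ (p2⊥ ⅋ p2))
    [Ax]  ⊢ p2, p2⊥
    [⅋]  ⊢ (p2⊥ ⅋ p2)
      [Ax]  ⊢ p2, p2⊥
  [⊗]  ⊢ p2, p2, (p2⊥ ⊗ p2⊥)
    [Ax]  ⊢ p2, p2⊥
    [Ax]  ⊢ p2, p2⊥

Result: YES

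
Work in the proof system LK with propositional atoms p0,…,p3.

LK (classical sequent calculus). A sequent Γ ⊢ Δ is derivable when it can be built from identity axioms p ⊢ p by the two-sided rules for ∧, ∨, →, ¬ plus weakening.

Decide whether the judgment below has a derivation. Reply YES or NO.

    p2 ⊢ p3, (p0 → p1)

Enumerate valuations to refute Γ ⊢ Δ:
  v=0000: Γ:[p2=F] Δ:[p3=F, (p0 → p1)=T] refutes=False
  v=0001: Γ:[p2=F] Δ:[p3=T, (p0 → p1)=T] refutes=False
  v=0010: Γ:[p2=T] Δ:[p3=F, (p0 → p1)=T] refutes=False
  v=0011: Γ:[p2=T] Δ:[p3=T, (p0 → p1)=T] refutes=False
  v=0100: Γ:[p2=F] Δ:[p3=F, (p0 → p1)=T] refutes=False
  v=0101: Γ:[p2=F] Δ:[p3=T, (p0 → p1)=T] refutes=False
  v=0110: Γ:[p2=T] Δ:[p3=F, (p0 → p1)=T] refutes=False
  v=0111: Γ:[p2=T] Δ:[p3=T, (p0 → p1)=T] refutes=False
  v=1000: Γ:[p2=F] Δ:[p3=F, (p0 → p1)=F] refutes=False
  v=1001: Γ:[p2=F] Δ:[p3=T, (p0 → p1)=F] refutes=False
  v=1010: Γ:[p2=T] Δ:[p3=F, (p0 → p1)=F] refutes=True  ← countermodel

Result: NO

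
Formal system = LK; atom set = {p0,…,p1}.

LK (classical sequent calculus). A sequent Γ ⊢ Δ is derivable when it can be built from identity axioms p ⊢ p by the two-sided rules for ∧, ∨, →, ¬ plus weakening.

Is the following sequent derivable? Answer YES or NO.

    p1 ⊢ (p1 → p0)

Truth-table refutation:
  v=00: Γ:[p1=F] Δ:[(p1 → p0)=T] refutes=False
  v=01: Γ:[p1=T] Δ:[(p1 → p0)=F] refutes=True  ← countermodel

Result: NO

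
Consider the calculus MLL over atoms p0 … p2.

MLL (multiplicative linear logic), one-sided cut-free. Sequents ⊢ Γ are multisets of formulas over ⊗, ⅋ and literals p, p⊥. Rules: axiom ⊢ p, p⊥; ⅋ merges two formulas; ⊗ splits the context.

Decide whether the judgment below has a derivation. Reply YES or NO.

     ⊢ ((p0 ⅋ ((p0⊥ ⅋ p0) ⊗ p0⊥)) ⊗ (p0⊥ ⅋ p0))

Derivation trace:
[⊗]  ⊢ ((p0 ⅋ ((p0⊥ ⅋ p0) ⊗ p0⊥)) ⊗ (p0⊥ ⅋ p0))
  [⅋]  ⊢ (p0 ⅋ ((p0⊥ ⅋ p0) ⊗ p0⊥))
    [⊗]  ⊢ p0, ((p0⊥ ⅋ p0) ⊗ p0⊥)
      [⅋]  ⊢ (p0⊥ ⅋ p0)
        [Ax]  ⊢ p0, p0⊥
      [Ax]  ⊢ p0, p0⊥
  [⅋]  ⊢ (p0⊥ ⅋ p0)
    [Ax]  ⊢ p0, p0⊥

Result: YES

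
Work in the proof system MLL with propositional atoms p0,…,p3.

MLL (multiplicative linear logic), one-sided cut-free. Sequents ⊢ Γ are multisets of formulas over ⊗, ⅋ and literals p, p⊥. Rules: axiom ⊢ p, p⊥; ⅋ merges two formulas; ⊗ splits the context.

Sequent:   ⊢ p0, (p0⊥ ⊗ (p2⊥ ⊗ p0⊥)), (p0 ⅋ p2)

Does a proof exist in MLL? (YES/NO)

Proof tree:
[⅋]  ⊢ p0, (p0⊥ ⊗ (p2⊥ ⊗ p0⊥)), (p0 ⅋ p2)
  [⊗]  ⊢ p0, p2, p0, (p0⊥ ⊗ (p2⊥ ⊗ p0⊥))
    [Ax]  ⊢ p0, p0⊥
    [⊗]  ⊢ p2, p0, (p2⊥ ⊗ p0⊥)
      [Ax]  ⊢ p2, p2⊥
      [Ax]  ⊢ p0, p0⊥

Result: YES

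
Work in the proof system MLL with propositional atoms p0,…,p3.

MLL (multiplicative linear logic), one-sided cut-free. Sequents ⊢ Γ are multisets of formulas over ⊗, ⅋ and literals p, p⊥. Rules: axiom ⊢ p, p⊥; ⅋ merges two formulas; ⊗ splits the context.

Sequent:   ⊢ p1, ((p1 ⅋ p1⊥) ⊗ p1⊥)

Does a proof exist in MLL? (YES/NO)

Proof tree:
[⊗]  ⊢ p1, ((p1 ⅋ p1⊥) ⊗ p1⊥)
  [⅋]  ⊢ (p1 ⅋ p1⊥)
    [Ax]  ⊢ p1, p1⊥
  [Ax]  ⊢ p1, p1⊥

Result: YES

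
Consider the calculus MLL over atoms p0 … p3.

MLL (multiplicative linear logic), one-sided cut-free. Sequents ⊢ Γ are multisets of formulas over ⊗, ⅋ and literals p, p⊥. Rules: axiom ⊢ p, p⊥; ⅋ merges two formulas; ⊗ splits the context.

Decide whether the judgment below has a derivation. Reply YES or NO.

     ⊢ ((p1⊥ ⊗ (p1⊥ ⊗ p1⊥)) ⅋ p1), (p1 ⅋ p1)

Proof tree:
[⅋]  ⊢ ((p1⊥ ⊗ (p1⊥ ⊗ p1⊥)) ⅋ p1), (p1 ⅋ p1)
  [⅋]  ⊢ p1, p1, ((p1⊥ ⊗ (p1⊥ ⊗ p1⊥)) ⅋ p1)
    [⊗]  ⊢ p1, p1, p1, (p1⊥ ⊗ (p1⊥ ⊗ p1⊥))
      [Ax]  ⊢ p1, p1⊥
      [⊗]  ⊢ p1, p1, (p1⊥ ⊗ p1⊥)
        [Ax]  ⊢ p1, p1⊥
        [Ax]  ⊢ p1, p1⊥

Result: YES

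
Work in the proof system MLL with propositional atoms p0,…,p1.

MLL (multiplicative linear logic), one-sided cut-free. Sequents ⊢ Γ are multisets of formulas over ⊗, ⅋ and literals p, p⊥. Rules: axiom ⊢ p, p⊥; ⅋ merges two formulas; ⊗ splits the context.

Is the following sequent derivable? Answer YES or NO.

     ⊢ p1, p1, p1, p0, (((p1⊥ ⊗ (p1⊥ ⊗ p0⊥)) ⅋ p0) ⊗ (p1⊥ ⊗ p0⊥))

Derivation (root first):
[⊗]  ⊢ p1, p1, p1, p0, (((p1⊥ ⊗ (p1⊥ ⊗ p0⊥)) ⅋ p0) ⊗ (p1⊥ ⊗ p0⊥))
  [⅋]  ⊢ p1, p1, ((p1⊥ ⊗ (p1⊥ ⊗ p0⊥)) ⅋ p0)
    [⊗]  ⊢ p1, p1, p0, (p1⊥ ⊗ (p1⊥ ⊗ p0⊥))
      [Ax]  ⊢ p1, p1⊥
      [⊗]  ⊢ p1, p0, (p1⊥ ⊗ p0⊥)
        [Ax]  ⊢ p1, p1⊥
        [Ax]  ⊢ p0, p0⊥
  [⊗]  ⊢ p1, p0, (p1⊥ ⊗ p0⊥)
    [Ax]  ⊢ p1, p1⊥
    [Ax]  ⊢ p0, p0⊥

Result: YES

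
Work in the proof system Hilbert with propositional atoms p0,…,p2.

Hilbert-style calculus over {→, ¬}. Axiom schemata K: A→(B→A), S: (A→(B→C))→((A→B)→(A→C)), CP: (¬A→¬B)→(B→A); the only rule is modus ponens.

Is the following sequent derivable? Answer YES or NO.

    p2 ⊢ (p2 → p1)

Truth-table refutation:
  v=000: Γ:[p2=F] Δ:[(p2 → p1)=T] refutes=False
  v=001: Γ:[p2=T] Δ:[(p2 → p1)=F] refutes=True  ← countermodel

Result: NO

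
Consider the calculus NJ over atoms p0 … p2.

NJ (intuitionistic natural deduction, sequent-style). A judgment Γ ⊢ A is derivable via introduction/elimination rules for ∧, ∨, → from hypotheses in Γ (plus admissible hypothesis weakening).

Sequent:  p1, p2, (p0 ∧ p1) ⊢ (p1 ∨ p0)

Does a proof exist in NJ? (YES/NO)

Derivation (root first):
[Wk] p1, p2, (p0 ∧ p1) ⊢ (p1 ∨ p0)
  [Wk] p1, p2 ⊢ (p1 ∨ p0)
    [∨I₁] p1 ⊢ (p1 ∨ p0)
      [Ax] p1 ⊢ p1

Result: YES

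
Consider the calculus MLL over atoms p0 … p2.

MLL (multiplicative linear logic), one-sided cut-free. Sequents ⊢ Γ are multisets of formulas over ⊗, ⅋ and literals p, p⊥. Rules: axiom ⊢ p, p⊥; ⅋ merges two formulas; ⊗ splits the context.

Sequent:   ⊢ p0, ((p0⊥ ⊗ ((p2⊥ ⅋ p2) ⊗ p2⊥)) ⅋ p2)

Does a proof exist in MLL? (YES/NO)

Proof tree:
[⅋]  ⊢ p0, ((p0⊥ ⊗ ((p2⊥ ⅋ p2) ⊗ p2⊥)) ⅋ p2)
  [⊗]  ⊢ p0, p2, (p0⊥ ⊗ ((p2⊥ ⅋ p2) ⊗ p2⊥))
    [Ax]  ⊢ p0, p0⊥
    [⊗]  ⊢ p2, ((p2⊥ ⅋ p2) ⊗ p2⊥)
      [⅋]  ⊢ (p2⊥ ⅋ p2)
        [Ax]  ⊢ p2, p2⊥
      [Ax]  ⊢ p2, p2⊥

Result: YES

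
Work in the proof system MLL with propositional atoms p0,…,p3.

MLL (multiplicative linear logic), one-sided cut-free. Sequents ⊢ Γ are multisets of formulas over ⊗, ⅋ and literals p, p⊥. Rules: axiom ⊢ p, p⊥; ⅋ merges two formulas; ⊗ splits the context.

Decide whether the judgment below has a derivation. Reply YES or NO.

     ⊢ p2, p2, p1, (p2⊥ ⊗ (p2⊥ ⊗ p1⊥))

Proof tree:
[⊗]  ⊢ p2, p2, p1, (p2⊥ ⊗ (p2⊥ ⊗ p1⊥))
  [Ax]  ⊢ p2, p2⊥
  [⊗]  ⊢ p2, p1, (p2⊥ ⊗ p1⊥)
    [Ax]  ⊢ p2, p2⊥
    [Ax]  ⊢ p1, p1⊥

Result: YES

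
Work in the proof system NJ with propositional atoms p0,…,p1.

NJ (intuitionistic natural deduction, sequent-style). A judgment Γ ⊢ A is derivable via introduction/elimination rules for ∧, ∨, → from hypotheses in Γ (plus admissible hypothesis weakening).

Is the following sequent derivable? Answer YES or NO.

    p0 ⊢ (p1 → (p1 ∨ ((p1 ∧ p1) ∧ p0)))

Derivation trace:
[→I] p0 ⊢ (p1 → (p1 ∨ ((p1 ∧ p1) ∧ p0)))
  [∨I₂] p1, p0 ⊢ (p1 ∨ ((p1 ∧ p1) ∧ p0))
    [∧I] p1, p0 ⊢ ((p1 ∧ p1) ∧ p0)
      [∧I] p1 ⊢ (p1 ∧ p1)
        [Ax] p1 ⊢ p1
        [Ax] p1 ⊢ p1
      [Ax] p0 ⊢ p0

Result: YES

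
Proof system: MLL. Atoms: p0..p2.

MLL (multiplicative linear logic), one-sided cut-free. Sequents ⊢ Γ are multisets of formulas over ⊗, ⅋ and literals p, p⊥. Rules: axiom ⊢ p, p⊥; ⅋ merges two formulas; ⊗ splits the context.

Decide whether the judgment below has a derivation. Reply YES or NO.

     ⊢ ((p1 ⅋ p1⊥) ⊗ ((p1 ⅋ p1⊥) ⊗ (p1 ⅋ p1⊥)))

Derivation (root first):
[⊗]  ⊢ ((p1 ⅋ p1⊥) ⊗ ((p1 ⅋ p1⊥) ⊗ (p1 ⅋ p1⊥)))
  [⅋]  ⊢ (p1 ⅋ p1⊥)
    [Ax]  ⊢ p1, p1⊥
  [⊗]  ⊢ ((p1 ⅋ p1⊥) ⊗ (p1 ⅋ p1⊥))
    [⅋]  ⊢ (p1 ⅋ p1⊥)
      [Ax]  ⊢ p1, p1⊥
    [⅋]  ⊢ (p1 ⅋ p1⊥)
      [Ax]  ⊢ p1, p1⊥

Result: YES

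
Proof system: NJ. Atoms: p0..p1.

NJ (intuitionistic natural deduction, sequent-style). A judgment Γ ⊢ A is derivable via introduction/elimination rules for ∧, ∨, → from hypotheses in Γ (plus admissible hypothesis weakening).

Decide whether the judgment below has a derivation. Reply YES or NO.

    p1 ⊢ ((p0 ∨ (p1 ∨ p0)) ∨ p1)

Proof tree:
[∨I₁] p1 ⊢ ((p0 ∨ (p1 ∨ p0)) ∨ p1)
  [∨I₂] p1 ⊢ (p0 ∨ (p1 ∨ p0))
    [∨I₁] p1 ⊢ (p1 ∨ p0)
      [Ax] p1 ⊢ p1

Result: YES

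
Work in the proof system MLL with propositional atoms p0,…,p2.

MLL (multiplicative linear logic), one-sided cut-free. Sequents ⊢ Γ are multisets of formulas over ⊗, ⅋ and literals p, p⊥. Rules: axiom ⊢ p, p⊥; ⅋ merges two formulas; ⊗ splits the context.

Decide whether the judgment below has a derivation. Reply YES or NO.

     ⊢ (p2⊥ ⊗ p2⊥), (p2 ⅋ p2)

Derivation trace:
[⅋]  ⊢ (p2⊥ ⊗ p2⊥), (p2 ⅋ p2)
  [⊗]  ⊢ p2, p2, (p2⊥ ⊗ p2⊥)
    [Ax]  ⊢ p2, p2⊥
    [Ax]  ⊢ p2, p2⊥

Result: YES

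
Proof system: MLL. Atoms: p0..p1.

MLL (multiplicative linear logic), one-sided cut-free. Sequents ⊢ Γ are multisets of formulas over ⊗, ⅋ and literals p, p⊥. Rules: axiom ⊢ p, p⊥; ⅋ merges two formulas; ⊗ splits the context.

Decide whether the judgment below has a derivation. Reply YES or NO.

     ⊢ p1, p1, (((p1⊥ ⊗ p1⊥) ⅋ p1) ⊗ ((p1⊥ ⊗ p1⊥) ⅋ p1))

Proof tree:
[⊗]  ⊢ p1, p1, (((p1⊥ ⊗ p1⊥) ⅋ p1) ⊗ ((p1⊥ ⊗ p1⊥) ⅋ p1))
  [⅋]  ⊢ p1, ((p1⊥ ⊗ p1⊥) ⅋ p1)
    [⊗]  ⊢ p1, p1, (p1⊥ ⊗ p1⊥)
      [Ax]  ⊢ p1, p1⊥
      [Ax]  ⊢ p1, p1⊥
  [⅋]  ⊢ p1, ((p1⊥ ⊗ p1⊥) ⅋ p1)
    [⊗]  ⊢ p1, p1, (p1⊥ ⊗ p1⊥)
      [Ax]  ⊢ p1, p1⊥
      [Ax]  ⊢ p1, p1⊥

Result: YES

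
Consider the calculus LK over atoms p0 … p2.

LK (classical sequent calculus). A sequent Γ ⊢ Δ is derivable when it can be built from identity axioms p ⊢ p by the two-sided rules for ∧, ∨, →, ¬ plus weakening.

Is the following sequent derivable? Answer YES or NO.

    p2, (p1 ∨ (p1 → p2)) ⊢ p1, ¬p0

Search for a countermodel by truth-table:
  v=000: Γ:[p2=F, (p1 ∨ (p1 → p2))=T] Δ:[p1=F, ¬p0=T] refutes=False
  v=001: Γ:[p2=T, (p1 ∨ (p1 → p2))=T] Δ:[p1=F, ¬p0=T] refutes=False
  v=010: Γ:[p2=F, (p1 ∨ (p1 → p2))=T] Δ:[p1=T, ¬p0=T] refutes=False
  v=011: Γ:[p2=T, (p1 ∨ (p1 → p2))=T] Δ:[p1=T, ¬p0=T] refutes=False
  v=100: Γ:[p2=F, (p1 ∨ (p1 → p2))=T] Δ:[p1=F, ¬p0=F] refutes=False
  v=101: Γ:[p2=T, (p1 ∨ (p1 → p2))=T] Δ:[p1=F, ¬p0=F] refutes=True  ← countermodel

Result: NO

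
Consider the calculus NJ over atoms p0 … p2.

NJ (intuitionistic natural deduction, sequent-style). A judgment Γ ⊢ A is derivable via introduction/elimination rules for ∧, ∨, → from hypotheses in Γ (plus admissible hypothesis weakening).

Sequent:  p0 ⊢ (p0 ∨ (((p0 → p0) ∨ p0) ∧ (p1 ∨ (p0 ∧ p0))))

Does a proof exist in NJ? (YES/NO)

Derivation trace:
[∨I₂] p0 ⊢ (p0 ∨ (((p0 → p0) ∨ p0) ∧ (p1 ∨ (p0 ∧ p0))))
  [∧I] p0 ⊢ (((p0 → p0) ∨ p0) ∧ (p1 ∨ (p0 ∧ p0)))
    [∨I₁]  ⊢ ((p0 → p0) ∨ p0)
      [→I]  ⊢ (p0 → p0)
        [Ax] p0 ⊢ p0
    [∨I₂] p0 ⊢ (p1 ∨ (p0 ∧ p0))
      [∧I] p0 ⊢ (p0 ∧ p0)
        [Ax] p0 ⊢ p0
        [Ax] p0 ⊢ p0

Result: YES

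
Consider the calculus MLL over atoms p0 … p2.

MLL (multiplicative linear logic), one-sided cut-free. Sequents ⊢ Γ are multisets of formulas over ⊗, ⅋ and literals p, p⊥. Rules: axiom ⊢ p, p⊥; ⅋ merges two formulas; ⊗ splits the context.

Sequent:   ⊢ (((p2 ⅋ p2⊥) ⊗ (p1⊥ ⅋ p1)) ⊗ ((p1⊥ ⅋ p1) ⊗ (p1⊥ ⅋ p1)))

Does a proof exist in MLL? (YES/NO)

Derivation (root first):
[⊗]  ⊢ (((p2 ⅋ p2⊥) ⊗ (p1⊥ ⅋ p1)) ⊗ ((p1⊥ ⅋ p1) ⊗ (p1⊥ ⅋ p1)))
  [⊗]  ⊢ ((p2 ⅋ p2⊥) ⊗ (p1⊥ ⅋ p1))
    [⅋]  ⊢ (p2 ⅋ p2⊥)
      [Ax]  ⊢ p2, p2⊥
    [⅋]  ⊢ (p1⊥ ⅋ p1)
      [Ax]  ⊢ p1, p1⊥
  [⊗]  ⊢ ((p1⊥ ⅋ p1) ⊗ (p1⊥ ⅋ p1))
    [⅋]  ⊢ (p1⊥ ⅋ p1)
      [Ax]  ⊢ p1, p1⊥
    [⅋]  ⊢ (p1⊥ ⅋ p1)
      [Ax]  ⊢ p1, p1⊥

Result: YES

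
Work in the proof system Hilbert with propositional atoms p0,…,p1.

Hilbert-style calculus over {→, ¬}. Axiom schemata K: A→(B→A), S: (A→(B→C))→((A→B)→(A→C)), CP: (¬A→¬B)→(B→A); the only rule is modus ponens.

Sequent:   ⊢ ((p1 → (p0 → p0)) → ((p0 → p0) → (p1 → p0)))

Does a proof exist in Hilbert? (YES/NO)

Truth-table refutation:
  v=00: Γ:[] Δ:[((p1 → (p0 → p0)) → ((p0 → p0) → (p1 → p0)))=T] refutes=False
  v=01: Γ:[] Δ:[((p1 → (p0 → p0)) → ((p0 → p0) → (p1 → p0)))=F] refutes=True  ← countermodel

Result: NO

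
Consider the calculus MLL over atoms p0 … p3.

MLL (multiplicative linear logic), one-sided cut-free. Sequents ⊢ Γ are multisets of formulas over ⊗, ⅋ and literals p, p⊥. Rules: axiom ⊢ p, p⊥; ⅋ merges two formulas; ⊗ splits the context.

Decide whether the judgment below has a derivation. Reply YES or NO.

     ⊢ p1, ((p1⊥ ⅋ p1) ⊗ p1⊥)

Proof tree:
[⊗]  ⊢ p1, ((p1⊥ ⅋ p1) ⊗ p1⊥)
  [⅋]  ⊢ (p1⊥ ⅋ p1)
    [Ax]  ⊢ p1, p1⊥
  [Ax]  ⊢ p1, p1⊥

Result: YES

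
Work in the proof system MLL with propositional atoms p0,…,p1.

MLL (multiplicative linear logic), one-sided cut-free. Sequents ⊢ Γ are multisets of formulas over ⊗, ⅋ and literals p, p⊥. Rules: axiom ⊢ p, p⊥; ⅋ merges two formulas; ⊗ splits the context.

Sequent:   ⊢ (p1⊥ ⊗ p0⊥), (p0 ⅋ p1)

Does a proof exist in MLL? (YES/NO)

Derivation (root first):
[⅋]  ⊢ (p1⊥ ⊗ p0⊥), (p0 ⅋ p1)
  [⊗]  ⊢ p1, p0, (p1⊥ ⊗ p0⊥)
    [Ax]  ⊢ p1, p1⊥
    [Ax]  ⊢ p0, p0⊥

Result: YES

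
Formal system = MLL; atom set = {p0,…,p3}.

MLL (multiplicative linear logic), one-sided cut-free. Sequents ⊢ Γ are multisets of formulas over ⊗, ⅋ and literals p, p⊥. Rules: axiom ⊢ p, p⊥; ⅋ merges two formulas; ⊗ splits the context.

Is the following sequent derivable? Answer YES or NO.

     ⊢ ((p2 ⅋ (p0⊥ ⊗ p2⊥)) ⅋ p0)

Derivation (root first):
[⅋]  ⊢ ((p2 ⅋ (p0⊥ ⊗ p2⊥)) ⅋ p0)
  [⅋]  ⊢ p0, (p2 ⅋ (p0⊥ ⊗ p2⊥))
    [⊗]  ⊢ p0, p2, (p0⊥ ⊗ p2⊥)
      [Ax]  ⊢ p0, p0⊥
      [Ax]  ⊢ p2, p2⊥

Result: YES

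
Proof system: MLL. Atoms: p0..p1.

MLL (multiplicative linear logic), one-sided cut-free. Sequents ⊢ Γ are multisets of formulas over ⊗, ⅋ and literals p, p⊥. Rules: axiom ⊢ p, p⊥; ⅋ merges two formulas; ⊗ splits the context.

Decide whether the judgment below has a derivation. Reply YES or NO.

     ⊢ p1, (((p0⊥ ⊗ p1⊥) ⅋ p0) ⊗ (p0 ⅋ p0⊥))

Derivation trace:
[⊗]  ⊢ p1, (((p0⊥ ⊗ p1⊥) ⅋ p0) ⊗ (p0 ⅋ p0⊥))
  [⅋]  ⊢ p1, ((p0⊥ ⊗ p1⊥) ⅋ p0)
    [⊗]  ⊢ p0, p1, (p0⊥ ⊗ p1⊥)
      [Ax]  ⊢ p0, p0⊥
      [Ax]  ⊢ p1, p1⊥
  [⅋]  ⊢ (p0 ⅋ p0⊥)
    [Ax]  ⊢ p0, p0⊥

Result: YES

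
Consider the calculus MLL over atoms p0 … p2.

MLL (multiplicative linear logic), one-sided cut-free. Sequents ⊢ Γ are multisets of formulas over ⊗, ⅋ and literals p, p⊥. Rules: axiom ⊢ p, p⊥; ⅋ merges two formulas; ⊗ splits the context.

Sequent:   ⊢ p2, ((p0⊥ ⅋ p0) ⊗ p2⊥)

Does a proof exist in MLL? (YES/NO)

Proof tree:
[⊗]  ⊢ p2, ((p0⊥ ⅋ p0) ⊗ p2⊥)
  [⅋]  ⊢ (p0⊥ ⅋ p0)
    [Ax]  ⊢ p0, p0⊥
  [Ax]  ⊢ p2, p2⊥

Result: YES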